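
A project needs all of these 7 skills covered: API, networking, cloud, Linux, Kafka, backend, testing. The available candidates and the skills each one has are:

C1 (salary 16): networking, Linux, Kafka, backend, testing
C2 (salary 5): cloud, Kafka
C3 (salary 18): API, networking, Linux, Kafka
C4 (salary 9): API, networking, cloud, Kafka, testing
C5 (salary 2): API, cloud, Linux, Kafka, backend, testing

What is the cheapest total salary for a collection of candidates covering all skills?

11

C4, C5 cover every skill at salary 9 + 2 = 11.
Any cover uses at least 2 candidates; among all covering selections none totals below 11.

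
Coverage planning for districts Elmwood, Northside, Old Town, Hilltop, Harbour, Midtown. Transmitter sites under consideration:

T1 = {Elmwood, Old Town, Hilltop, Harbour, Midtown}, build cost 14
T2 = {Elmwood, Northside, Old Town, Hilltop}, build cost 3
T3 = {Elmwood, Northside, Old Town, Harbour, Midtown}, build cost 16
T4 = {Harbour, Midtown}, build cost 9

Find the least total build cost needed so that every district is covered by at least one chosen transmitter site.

12

T2, T4 cover every district at build cost 3 + 9 = 12.
Any cover uses at least 2 transmitter sites; among all covering selections none totals below 12.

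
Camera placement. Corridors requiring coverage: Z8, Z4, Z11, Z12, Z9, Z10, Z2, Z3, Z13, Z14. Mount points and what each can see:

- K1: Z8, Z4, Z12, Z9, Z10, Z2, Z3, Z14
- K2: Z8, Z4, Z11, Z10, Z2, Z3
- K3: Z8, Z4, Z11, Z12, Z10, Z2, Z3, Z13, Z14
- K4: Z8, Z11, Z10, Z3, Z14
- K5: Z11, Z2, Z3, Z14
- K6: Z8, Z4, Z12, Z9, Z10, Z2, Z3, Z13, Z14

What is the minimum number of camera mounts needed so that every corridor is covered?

2

K1, K3 together cover {Z8, Z4, Z11, Z12, Z9, Z10, Z2, Z3, Z13, Z14} — every corridor.
No single camera mount contains all 10 corridors, so 2 is optimal.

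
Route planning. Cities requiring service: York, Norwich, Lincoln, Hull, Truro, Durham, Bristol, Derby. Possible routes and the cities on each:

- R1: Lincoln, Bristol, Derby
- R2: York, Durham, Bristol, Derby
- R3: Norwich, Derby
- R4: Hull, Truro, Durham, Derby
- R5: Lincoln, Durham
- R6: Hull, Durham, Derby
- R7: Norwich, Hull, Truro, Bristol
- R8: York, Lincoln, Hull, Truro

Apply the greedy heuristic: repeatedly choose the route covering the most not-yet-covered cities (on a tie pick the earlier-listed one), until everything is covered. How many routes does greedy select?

3

Pick 1: R2 covers 4 new cities (York, Durham, Bristol, Derby).
Pick 2: R7 covers 3 new cities (Norwich, Hull, Truro).
Pick 3: R1 covers 1 new cities (Lincoln).
Greedy uses 3 routes.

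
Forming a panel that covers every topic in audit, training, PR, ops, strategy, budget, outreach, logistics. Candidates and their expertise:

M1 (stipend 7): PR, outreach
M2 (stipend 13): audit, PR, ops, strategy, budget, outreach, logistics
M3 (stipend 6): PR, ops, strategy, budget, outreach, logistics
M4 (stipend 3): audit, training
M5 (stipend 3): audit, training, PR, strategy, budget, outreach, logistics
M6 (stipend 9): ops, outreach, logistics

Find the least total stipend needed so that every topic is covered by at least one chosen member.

9

M3, M4 cover every topic at stipend 6 + 3 = 9.
Any cover uses at least 2 members; among all covering selections none totals below 9.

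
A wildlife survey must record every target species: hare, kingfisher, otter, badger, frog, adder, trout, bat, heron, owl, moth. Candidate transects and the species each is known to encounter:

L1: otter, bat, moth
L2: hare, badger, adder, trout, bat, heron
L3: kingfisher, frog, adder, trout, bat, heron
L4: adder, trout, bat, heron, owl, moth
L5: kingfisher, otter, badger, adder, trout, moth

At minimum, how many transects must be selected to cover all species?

L1, L2, L3, L4 together cover {hare, kingfisher, otter, badger, frog, adder, trout, bat, heron, owl, moth} — every species.
No 3 of the 5 transects cover everything (all 10 triples fall short), so 4 is minimum.

4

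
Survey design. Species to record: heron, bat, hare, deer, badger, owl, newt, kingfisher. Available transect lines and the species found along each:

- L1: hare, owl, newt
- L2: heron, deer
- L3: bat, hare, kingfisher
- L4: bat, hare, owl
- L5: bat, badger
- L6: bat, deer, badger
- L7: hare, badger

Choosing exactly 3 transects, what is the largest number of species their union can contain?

7

Choosing L1, L2, L3 covers {heron, bat, hare, deer, owl, newt, kingfisher} — 7 species.
No choice of 3 transects does better; here badger is left uncovered.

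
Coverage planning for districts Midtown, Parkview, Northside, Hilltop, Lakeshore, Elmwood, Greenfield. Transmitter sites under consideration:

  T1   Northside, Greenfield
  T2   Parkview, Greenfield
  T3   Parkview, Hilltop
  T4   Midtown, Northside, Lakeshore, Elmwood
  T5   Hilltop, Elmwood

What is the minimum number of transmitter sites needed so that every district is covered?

3

T1, T3, T4 together cover {Midtown, Parkview, Northside, Hilltop, Lakeshore, Elmwood, Greenfield} — every district.
No 2 of the 5 transmitter sites cover everything (all 10 pairs fall short), so 3 is minimum.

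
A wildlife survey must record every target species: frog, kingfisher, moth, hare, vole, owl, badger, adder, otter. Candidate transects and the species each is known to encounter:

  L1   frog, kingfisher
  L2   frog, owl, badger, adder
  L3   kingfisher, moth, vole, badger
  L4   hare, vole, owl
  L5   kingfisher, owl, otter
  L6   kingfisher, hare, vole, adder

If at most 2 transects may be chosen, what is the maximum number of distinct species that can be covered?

Choosing L2, L3 covers {frog, kingfisher, moth, vole, owl, badger, adder} — 7 species.
No choice of 2 transects does better; here hare, otter are left uncovered.

7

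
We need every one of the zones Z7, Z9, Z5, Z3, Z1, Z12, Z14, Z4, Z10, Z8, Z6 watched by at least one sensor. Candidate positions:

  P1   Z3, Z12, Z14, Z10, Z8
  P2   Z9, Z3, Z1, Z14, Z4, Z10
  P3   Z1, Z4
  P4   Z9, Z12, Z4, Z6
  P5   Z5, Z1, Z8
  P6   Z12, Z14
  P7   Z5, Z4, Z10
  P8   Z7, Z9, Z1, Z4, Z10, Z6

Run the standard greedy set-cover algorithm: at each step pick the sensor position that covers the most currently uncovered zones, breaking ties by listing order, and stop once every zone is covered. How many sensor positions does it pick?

Pick 1: P2 covers 6 new zones (Z9, Z3, Z1, Z14, Z4, Z10).
Pick 2: P1 covers 2 new zones (Z12, Z8).
Pick 3: P8 covers 2 new zones (Z7, Z6).
Pick 4: P5 covers 1 new zones (Z5).
Greedy uses 4 sensor positions. (The true minimum is 3.)

4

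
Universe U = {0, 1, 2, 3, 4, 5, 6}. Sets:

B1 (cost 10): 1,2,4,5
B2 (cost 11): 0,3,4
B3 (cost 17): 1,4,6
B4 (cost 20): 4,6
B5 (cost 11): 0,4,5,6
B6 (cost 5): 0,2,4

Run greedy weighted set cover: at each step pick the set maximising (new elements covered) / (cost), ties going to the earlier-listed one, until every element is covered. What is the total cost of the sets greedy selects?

Pick 1: B6 adds 3 new (0, 2, 4) at cost 5 (ratio 3/5).
Pick 2: B1 adds 2 new (1, 5) at cost 10 (ratio 2/10).
Pick 3: B2 adds 1 new (3) at cost 11 (ratio 1/11).
Pick 4: B5 adds 1 new (6) at cost 11 (ratio 1/11).
Greedy total cost: 5 + 10 + 11 + 11 = 37. (The true optimum is 32, so greedy overshoots here.)

37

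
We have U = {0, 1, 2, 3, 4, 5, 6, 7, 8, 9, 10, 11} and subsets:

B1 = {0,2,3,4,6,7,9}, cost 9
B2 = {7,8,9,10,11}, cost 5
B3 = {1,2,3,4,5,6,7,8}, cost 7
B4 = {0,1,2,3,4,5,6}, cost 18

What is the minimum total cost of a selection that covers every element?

21

B1, B2, B3 cover every element at cost 9 + 5 + 7 = 21.
Any cover uses at least 2 sets; among all covering selections none totals below 21.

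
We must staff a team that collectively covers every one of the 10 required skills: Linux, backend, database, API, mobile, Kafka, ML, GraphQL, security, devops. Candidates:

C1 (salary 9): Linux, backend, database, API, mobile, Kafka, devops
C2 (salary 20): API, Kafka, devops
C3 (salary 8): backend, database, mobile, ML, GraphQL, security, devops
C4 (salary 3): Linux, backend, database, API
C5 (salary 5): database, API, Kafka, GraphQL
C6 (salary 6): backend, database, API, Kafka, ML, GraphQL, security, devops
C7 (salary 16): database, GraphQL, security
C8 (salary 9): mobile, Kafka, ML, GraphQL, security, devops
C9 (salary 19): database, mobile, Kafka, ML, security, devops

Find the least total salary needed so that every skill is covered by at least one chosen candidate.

C4, C8 cover every skill at salary 3 + 9 = 12.
Any cover uses at least 2 candidates; among all covering selections none totals below 12.
Greedy by coverage-per-salary would pick C4, C6, C3 for 17 — worse than the optimum 12.

12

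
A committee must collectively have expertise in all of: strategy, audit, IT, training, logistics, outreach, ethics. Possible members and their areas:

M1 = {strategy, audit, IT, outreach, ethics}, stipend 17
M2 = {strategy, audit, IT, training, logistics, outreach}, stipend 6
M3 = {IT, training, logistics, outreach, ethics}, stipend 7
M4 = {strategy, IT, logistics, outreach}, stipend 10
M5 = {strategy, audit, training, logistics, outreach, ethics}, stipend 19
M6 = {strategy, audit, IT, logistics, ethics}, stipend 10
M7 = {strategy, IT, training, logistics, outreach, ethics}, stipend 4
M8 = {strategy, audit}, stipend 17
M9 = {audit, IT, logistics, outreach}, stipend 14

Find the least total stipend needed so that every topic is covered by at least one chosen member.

10

M2, M7 cover every topic at stipend 6 + 4 = 10.
Any cover uses at least 2 members; among all covering selections none totals below 10.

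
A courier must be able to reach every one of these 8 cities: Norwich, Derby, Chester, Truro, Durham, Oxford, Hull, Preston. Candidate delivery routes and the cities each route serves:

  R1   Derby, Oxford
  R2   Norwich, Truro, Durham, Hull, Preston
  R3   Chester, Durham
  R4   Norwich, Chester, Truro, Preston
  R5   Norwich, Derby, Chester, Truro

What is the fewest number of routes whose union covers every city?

3

R1, R2, R3 together cover {Norwich, Derby, Chester, Truro, Durham, Oxford, Hull, Preston} — every city.
No 2 of the 5 routes cover everything (all 10 pairs fall short), so 3 is minimum.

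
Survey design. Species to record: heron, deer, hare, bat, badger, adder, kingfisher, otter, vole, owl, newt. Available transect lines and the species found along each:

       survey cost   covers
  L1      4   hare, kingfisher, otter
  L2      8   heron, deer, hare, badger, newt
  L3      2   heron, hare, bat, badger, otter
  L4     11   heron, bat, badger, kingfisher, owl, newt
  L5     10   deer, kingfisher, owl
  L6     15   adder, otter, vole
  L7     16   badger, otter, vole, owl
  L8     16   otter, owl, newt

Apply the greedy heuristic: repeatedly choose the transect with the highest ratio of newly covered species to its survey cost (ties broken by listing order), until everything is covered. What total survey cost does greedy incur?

35

Pick 1: L3 adds 5 new (heron, hare, bat, badger, otter) at survey cost 2 (ratio 5/2).
Pick 2: L5 adds 3 new (deer, kingfisher, owl) at survey cost 10 (ratio 3/10).
Pick 3: L6 adds 2 new (adder, vole) at survey cost 15 (ratio 2/15).
Pick 4: L2 adds 1 new (newt) at survey cost 8 (ratio 1/8).
Greedy total survey cost: 2 + 10 + 15 + 8 = 35. (The true optimum is 34, so greedy overshoots here.)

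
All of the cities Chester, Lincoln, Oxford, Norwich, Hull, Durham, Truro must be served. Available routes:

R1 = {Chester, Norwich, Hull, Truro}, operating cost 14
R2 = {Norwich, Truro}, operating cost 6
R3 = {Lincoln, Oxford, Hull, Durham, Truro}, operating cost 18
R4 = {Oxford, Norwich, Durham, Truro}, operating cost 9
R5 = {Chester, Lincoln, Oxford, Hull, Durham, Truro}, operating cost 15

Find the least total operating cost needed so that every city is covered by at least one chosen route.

R2, R5 cover every city at operating cost 6 + 15 = 21.
Any cover uses at least 2 routes; among all covering selections none totals below 21.
Greedy by coverage-per-operating cost would pick R4, R5 for 24 — worse than the optimum 21.

21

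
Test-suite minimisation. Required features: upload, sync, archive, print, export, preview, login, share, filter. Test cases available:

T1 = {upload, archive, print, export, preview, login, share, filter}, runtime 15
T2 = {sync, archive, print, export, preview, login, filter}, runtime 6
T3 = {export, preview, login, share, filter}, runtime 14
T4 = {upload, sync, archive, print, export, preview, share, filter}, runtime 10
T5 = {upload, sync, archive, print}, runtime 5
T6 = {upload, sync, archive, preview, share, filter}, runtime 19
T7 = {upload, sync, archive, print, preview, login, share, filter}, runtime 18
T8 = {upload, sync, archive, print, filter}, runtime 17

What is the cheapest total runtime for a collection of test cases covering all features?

16

T2, T4 cover every feature at runtime 6 + 10 = 16.
Any cover uses at least 2 test cases; among all covering selections none totals below 16.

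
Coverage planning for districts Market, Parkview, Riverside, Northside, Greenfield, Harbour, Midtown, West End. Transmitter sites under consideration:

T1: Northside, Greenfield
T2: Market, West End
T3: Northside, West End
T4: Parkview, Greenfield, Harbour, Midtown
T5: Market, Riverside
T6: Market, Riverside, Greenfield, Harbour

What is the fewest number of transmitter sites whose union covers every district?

T3, T4, T5 together cover {Market, Parkview, Riverside, Northside, Greenfield, Harbour, Midtown, West End} — every district.
No 2 of the 6 transmitter sites cover everything (all 15 pairs fall short), so 3 is minimum.
Greedy (largest uncovered first) would take T4, T2, T1, T5 — 4 transmitter sites — but 3 suffice.

3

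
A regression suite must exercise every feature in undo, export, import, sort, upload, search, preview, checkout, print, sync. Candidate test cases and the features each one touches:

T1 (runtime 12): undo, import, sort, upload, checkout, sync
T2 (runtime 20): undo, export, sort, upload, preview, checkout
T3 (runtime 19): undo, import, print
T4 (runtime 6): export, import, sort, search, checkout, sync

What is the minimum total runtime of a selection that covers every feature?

45

T2, T3, T4 cover every feature at runtime 20 + 19 + 6 = 45.
Any cover uses at least 3 test cases; among all covering selections none totals below 45.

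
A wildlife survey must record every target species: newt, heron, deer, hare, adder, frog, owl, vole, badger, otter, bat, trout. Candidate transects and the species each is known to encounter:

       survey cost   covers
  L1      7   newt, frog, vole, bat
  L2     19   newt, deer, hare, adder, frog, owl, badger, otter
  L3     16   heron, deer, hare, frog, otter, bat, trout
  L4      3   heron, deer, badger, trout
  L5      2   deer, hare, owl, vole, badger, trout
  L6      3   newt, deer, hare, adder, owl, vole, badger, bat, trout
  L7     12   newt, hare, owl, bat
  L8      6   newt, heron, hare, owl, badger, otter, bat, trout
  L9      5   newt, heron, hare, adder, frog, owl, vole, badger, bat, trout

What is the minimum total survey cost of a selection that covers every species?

L5, L8, L9 cover every species at survey cost 2 + 6 + 5 = 13.
Any cover uses at least 2 transects; among all covering selections none totals below 13.

13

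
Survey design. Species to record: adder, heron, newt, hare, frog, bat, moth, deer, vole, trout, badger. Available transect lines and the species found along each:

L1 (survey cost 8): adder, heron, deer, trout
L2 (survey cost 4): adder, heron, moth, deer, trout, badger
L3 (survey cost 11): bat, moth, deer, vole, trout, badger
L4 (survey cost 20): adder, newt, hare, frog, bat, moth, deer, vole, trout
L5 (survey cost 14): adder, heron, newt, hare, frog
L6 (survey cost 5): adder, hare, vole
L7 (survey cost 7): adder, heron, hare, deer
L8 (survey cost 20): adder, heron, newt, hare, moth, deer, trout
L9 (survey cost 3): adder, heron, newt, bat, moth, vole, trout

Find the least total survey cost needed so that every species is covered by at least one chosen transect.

21

L2, L5, L9 cover every species at survey cost 4 + 14 + 3 = 21.
Any cover uses at least 2 transects; among all covering selections none totals below 21.
Greedy by coverage-per-survey cost would pick L9, L2, L6, L5 for 26 — worse than the optimum 21.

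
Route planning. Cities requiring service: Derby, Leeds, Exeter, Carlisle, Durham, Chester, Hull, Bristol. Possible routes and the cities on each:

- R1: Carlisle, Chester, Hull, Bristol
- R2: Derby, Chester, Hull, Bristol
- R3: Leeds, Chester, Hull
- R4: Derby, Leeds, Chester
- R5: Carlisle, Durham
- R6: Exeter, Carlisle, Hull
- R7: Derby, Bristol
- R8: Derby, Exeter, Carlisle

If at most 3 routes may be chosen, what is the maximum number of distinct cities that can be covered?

7

Choosing R1, R3, R8 covers {Derby, Leeds, Exeter, Carlisle, Chester, Hull, Bristol} — 7 cities.
No choice of 3 routes does better; here Durham is left uncovered.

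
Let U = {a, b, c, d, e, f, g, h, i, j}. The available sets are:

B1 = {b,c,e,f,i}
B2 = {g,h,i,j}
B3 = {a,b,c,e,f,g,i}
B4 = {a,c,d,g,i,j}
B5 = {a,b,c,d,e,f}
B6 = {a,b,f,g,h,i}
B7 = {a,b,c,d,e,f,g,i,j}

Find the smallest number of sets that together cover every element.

2

B2, B5 together cover {a, b, c, d, e, f, g, h, i, j} — every element.
No single set contains all 10 elements, so 2 is optimal.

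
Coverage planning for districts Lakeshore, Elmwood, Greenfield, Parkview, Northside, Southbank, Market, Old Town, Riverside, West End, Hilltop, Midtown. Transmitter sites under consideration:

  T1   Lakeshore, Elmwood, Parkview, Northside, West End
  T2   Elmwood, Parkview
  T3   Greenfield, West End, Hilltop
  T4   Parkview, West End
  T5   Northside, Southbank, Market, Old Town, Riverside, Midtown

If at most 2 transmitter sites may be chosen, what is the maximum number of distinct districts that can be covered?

Choosing T1, T5 covers {Lakeshore, Elmwood, Parkview, Northside, Southbank, Market, Old Town, Riverside, West End, Midtown} — 10 districts.
No choice of 2 transmitter sites does better; here Greenfield, Hilltop are left uncovered.

10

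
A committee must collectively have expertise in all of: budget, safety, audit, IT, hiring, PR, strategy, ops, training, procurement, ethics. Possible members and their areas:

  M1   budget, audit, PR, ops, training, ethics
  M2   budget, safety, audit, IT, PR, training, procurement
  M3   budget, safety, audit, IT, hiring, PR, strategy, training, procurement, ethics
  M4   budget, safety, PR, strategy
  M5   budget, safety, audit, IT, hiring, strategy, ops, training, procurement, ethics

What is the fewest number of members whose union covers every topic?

2

M1, M3 together cover {budget, safety, audit, IT, hiring, PR, strategy, ops, training, procurement, ethics} — every topic.
No single member contains all 11 topics, so 2 is optimal.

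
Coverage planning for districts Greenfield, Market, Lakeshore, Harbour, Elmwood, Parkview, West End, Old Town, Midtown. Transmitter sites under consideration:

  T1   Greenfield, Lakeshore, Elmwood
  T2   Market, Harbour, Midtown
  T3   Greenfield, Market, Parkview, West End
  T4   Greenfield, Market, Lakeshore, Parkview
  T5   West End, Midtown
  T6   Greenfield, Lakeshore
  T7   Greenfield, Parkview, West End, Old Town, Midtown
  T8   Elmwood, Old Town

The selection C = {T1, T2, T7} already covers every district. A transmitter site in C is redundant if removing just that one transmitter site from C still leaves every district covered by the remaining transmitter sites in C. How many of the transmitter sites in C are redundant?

0

Drop T1: Lakeshore, Elmwood uncovered — not redundant.
Drop T2: Market, Harbour uncovered — not redundant.
Drop T7: Parkview, West End, Old Town uncovered — not redundant.
None of the transmitter sites in C is redundant.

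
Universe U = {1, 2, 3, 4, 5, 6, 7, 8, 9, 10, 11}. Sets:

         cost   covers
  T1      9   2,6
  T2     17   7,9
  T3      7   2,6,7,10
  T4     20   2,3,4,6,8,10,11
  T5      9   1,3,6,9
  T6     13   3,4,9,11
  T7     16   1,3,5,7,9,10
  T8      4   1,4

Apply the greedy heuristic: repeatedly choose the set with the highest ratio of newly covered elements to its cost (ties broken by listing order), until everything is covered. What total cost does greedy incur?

60

Pick 1: T3 adds 4 new (2, 6, 7, 10) at cost 7 (ratio 4/7).
Pick 2: T8 adds 2 new (1, 4) at cost 4 (ratio 2/4).
Pick 3: T6 adds 3 new (3, 9, 11) at cost 13 (ratio 3/13).
Pick 4: T7 adds 1 new (5) at cost 16 (ratio 1/16).
Pick 5: T4 adds 1 new (8) at cost 20 (ratio 1/20).
Greedy total cost: 7 + 4 + 13 + 16 + 20 = 60. (The true optimum is 36, so greedy overshoots here.)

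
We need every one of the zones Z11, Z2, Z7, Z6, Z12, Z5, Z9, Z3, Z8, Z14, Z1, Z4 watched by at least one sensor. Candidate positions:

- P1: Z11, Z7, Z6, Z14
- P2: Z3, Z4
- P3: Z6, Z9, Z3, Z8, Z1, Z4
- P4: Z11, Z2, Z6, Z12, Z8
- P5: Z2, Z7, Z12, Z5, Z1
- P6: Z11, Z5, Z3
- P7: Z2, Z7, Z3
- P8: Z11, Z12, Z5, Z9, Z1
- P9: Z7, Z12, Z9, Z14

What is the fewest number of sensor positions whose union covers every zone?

3

P1, P3, P5 together cover {Z11, Z2, Z7, Z6, Z12, Z5, Z9, Z3, Z8, Z14, Z1, Z4} — every zone.
No 2 of the 9 sensor positions cover everything (all 36 pairs fall short), so 3 is minimum.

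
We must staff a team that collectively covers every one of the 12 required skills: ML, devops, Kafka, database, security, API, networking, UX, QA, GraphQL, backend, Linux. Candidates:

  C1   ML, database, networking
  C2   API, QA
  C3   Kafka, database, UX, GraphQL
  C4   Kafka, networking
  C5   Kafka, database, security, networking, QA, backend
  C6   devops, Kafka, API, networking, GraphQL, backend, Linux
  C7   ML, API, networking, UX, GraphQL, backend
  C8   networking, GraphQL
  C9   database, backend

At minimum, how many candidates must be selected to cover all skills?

3

C5, C6, C7 together cover {ML, devops, Kafka, database, security, API, networking, UX, QA, GraphQL, backend, Linux} — every skill.
No 2 of the 9 candidates cover everything (all 36 pairs fall short), so 3 is minimum.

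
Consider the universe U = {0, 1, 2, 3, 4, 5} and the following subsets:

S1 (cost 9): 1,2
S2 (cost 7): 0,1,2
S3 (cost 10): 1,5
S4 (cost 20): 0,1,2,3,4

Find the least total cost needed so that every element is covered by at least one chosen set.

S3, S4 cover every element at cost 10 + 20 = 30.
Any cover uses at least 2 sets; among all covering selections none totals below 30.

30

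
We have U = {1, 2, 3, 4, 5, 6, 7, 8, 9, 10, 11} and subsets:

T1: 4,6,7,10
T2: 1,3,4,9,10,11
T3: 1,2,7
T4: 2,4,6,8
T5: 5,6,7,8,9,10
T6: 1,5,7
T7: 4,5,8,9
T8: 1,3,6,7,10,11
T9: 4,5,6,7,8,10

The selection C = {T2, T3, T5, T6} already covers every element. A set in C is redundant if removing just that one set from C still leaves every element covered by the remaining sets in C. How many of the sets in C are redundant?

Drop T2: 3, 4, 11 uncovered — not redundant.
Drop T3: 2 uncovered — not redundant.
Drop T5: 6, 8 uncovered — not redundant.
Drop T6: the rest still cover every element — redundant.
1 redundant: T6.

1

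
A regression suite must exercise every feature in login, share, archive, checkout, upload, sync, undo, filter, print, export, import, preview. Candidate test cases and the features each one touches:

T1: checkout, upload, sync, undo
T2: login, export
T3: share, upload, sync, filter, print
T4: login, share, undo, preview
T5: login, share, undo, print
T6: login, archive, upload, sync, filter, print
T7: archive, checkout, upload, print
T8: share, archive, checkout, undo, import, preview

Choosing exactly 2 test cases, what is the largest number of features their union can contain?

11

Choosing T6, T8 covers {login, share, archive, checkout, upload, sync, undo, filter, print, import, preview} — 11 features.
No choice of 2 test cases does better; here export is left uncovered.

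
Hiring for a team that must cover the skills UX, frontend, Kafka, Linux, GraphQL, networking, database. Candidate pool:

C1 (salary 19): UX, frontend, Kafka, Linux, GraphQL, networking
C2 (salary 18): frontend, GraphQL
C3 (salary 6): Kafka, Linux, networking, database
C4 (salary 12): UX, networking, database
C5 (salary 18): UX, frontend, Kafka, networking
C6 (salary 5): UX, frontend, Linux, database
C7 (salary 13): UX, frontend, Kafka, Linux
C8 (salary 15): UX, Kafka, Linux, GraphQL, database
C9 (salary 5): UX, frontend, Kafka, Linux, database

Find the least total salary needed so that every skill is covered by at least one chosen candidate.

24

C1, C6 cover every skill at salary 19 + 5 = 24.
Any cover uses at least 2 candidates; among all covering selections none totals below 24.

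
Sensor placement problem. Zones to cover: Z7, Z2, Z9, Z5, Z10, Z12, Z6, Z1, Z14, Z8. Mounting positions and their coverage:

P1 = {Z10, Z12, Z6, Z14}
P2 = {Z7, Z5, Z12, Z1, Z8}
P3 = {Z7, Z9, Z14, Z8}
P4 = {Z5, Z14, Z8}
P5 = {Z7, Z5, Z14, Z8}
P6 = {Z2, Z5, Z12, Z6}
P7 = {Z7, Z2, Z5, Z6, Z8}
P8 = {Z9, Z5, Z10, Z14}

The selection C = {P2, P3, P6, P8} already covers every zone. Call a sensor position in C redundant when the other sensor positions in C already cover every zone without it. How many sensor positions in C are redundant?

Drop P2: Z1 uncovered — not redundant.
Drop P3: the rest still cover every zone — redundant.
Drop P6: Z2, Z6 uncovered — not redundant.
Drop P8: Z10 uncovered — not redundant.
1 redundant: P3.

1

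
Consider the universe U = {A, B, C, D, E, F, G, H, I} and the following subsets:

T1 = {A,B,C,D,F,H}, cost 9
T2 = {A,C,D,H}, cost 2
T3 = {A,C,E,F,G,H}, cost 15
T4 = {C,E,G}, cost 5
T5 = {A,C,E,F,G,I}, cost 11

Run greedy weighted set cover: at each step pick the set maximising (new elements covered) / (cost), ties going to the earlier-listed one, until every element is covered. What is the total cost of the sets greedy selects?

27

Pick 1: T2 adds 4 new (A, C, D, H) at cost 2 (ratio 4/2).
Pick 2: T4 adds 2 new (E, G) at cost 5 (ratio 2/5).
Pick 3: T1 adds 2 new (B, F) at cost 9 (ratio 2/9).
Pick 4: T5 adds 1 new (I) at cost 11 (ratio 1/11).
Greedy total cost: 2 + 5 + 9 + 11 = 27. (The true optimum is 20, so greedy overshoots here.)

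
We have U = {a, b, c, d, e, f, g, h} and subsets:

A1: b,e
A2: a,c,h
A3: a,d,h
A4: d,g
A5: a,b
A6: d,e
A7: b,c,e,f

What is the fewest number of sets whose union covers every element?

A2, A4, A7 together cover {a, b, c, d, e, f, g, h} — every element.
No 2 of the 7 sets cover everything (all 21 pairs fall short), so 3 is minimum.

3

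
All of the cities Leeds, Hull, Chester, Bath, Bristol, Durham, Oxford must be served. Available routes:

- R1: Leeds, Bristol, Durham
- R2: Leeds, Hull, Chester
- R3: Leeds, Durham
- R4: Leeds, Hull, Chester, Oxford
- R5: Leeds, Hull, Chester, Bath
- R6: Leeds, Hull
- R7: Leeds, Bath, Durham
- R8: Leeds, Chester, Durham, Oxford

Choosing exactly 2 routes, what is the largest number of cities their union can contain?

Choosing R1, R4 covers {Leeds, Hull, Chester, Bristol, Durham, Oxford} — 6 cities.
No choice of 2 routes does better; here Bath is left uncovered.

6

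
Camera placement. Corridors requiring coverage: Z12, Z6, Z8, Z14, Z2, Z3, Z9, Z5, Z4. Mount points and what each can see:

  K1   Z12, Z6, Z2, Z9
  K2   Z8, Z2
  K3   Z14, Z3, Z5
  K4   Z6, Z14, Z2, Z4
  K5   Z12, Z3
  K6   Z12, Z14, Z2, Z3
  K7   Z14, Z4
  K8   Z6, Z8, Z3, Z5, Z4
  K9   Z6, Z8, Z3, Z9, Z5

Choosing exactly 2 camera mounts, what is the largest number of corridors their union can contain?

Choosing K1, K8 covers {Z12, Z6, Z8, Z2, Z3, Z9, Z5, Z4} — 8 corridors.
No choice of 2 camera mounts does better; here Z14 is left uncovered.

8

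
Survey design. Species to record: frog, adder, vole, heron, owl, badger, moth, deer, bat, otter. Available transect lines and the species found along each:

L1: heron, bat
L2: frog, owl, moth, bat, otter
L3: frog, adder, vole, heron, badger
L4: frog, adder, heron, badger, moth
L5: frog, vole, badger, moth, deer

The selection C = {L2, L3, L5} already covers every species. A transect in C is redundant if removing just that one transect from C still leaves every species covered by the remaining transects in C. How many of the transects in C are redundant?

0

Drop L2: owl, bat, otter uncovered — not redundant.
Drop L3: adder, heron uncovered — not redundant.
Drop L5: deer uncovered — not redundant.
None of the transects in C is redundant.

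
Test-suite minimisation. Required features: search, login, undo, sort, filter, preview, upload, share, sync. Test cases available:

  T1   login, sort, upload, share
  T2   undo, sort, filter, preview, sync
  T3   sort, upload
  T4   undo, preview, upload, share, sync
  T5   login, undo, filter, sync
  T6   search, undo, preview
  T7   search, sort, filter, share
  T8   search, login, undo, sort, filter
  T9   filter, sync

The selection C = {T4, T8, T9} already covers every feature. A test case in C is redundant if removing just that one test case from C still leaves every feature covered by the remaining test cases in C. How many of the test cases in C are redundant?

Drop T4: preview, upload, share uncovered — not redundant.
Drop T8: search, login, sort uncovered — not redundant.
Drop T9: the rest still cover every feature — redundant.
1 redundant: T9.

1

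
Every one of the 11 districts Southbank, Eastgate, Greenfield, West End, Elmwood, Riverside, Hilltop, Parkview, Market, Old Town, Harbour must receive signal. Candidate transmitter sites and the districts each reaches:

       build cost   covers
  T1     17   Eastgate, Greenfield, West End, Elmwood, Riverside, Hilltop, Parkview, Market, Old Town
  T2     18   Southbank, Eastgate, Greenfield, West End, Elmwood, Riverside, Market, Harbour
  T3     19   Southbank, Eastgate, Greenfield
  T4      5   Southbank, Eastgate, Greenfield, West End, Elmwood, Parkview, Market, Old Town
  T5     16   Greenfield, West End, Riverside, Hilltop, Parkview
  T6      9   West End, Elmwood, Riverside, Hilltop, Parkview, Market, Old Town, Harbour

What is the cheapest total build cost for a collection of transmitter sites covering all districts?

14

T4, T6 cover every district at build cost 5 + 9 = 14.
Any cover uses at least 2 transmitter sites; among all covering selections none totals below 14.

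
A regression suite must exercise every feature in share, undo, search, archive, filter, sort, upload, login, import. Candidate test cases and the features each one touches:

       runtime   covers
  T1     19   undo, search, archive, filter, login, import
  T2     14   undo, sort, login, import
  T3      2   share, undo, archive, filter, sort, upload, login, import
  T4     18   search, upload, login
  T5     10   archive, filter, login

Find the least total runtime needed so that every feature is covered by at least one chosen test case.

T3, T4 cover every feature at runtime 2 + 18 = 20.
Any cover uses at least 2 test cases; among all covering selections none totals below 20.

20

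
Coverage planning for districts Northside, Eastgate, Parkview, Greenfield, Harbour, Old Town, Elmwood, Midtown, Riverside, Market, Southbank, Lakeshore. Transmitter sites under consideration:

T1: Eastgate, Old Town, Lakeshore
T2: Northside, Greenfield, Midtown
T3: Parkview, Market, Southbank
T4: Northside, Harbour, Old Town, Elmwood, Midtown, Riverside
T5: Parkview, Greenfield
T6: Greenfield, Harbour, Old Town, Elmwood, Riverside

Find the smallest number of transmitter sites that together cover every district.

4

T1, T2, T3, T4 together cover {Northside, Eastgate, Parkview, Greenfield, Harbour, Old Town, Elmwood, Midtown, Riverside, Market, Southbank, Lakeshore} — every district.
No 3 of the 6 transmitter sites cover everything (all 20 triples fall short), so 4 is minimum.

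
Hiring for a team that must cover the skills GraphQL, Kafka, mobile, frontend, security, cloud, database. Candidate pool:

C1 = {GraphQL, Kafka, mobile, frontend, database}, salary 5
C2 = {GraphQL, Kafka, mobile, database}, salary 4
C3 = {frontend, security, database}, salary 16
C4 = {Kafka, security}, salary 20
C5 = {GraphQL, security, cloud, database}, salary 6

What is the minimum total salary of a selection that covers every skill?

C1, C5 cover every skill at salary 5 + 6 = 11.
Any cover uses at least 2 candidates; among all covering selections none totals below 11.

11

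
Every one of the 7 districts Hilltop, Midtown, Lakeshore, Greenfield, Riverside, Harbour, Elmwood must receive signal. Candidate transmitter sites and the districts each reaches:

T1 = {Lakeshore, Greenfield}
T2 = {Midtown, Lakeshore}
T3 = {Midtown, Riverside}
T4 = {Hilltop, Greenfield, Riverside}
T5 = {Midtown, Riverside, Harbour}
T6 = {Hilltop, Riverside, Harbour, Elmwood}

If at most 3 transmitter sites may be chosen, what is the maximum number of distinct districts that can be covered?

Choosing T1, T2, T6 covers {Hilltop, Midtown, Lakeshore, Greenfield, Riverside, Harbour, Elmwood} — 7 districts.
That is all 7 districts.

7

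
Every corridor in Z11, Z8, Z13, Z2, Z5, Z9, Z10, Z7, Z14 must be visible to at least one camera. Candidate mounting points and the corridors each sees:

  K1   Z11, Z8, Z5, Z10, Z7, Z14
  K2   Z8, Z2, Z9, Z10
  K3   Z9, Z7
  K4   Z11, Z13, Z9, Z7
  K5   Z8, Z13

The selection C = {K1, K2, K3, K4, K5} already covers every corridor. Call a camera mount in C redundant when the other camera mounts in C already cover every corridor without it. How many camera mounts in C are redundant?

Drop K1: Z5, Z14 uncovered — not redundant.
Drop K2: Z2 uncovered — not redundant.
Drop K3: the rest still cover every corridor — redundant.
Drop K4: the rest still cover every corridor — redundant.
Drop K5: the rest still cover every corridor — redundant.
3 redundant: K3, K4, K5.

3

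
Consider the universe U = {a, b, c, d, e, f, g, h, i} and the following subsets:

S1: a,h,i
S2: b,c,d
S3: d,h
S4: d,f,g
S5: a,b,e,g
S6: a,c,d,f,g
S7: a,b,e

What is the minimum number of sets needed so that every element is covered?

3

S1, S5, S6 together cover {a, b, c, d, e, f, g, h, i} — every element.
No 2 of the 7 sets cover everything (all 21 pairs fall short), so 3 is minimum.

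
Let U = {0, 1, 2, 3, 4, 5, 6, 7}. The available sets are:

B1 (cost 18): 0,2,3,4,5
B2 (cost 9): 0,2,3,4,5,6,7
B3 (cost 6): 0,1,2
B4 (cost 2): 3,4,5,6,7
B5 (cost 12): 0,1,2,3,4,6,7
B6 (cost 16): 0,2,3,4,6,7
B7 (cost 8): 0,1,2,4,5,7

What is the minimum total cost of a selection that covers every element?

8

B3, B4 cover every element at cost 6 + 2 = 8.
Any cover uses at least 2 sets; among all covering selections none totals below 8.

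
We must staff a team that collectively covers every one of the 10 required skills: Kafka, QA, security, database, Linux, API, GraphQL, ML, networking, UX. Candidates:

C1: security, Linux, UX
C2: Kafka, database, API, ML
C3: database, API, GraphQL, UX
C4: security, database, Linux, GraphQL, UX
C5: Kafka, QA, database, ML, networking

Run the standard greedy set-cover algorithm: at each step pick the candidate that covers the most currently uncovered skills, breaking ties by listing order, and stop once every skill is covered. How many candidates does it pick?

Pick 1: C4 covers 5 new skills (security, database, Linux, GraphQL, UX).
Pick 2: C5 covers 4 new skills (Kafka, QA, ML, networking).
Pick 3: C2 covers 1 new skills (API).
Greedy uses 3 candidates.

3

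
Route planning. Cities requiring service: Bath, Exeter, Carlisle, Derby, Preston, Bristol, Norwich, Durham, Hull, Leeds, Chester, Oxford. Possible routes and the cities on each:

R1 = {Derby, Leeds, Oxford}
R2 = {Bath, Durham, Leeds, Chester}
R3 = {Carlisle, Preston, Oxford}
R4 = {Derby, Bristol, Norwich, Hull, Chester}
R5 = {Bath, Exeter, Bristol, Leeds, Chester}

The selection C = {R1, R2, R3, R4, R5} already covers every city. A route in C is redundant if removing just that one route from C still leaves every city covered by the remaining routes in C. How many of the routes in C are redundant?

Drop R1: the rest still cover every city — redundant.
Drop R2: Durham uncovered — not redundant.
Drop R3: Carlisle, Preston uncovered — not redundant.
Drop R4: Norwich, Hull uncovered — not redundant.
Drop R5: Exeter uncovered — not redundant.
1 redundant: R1.

1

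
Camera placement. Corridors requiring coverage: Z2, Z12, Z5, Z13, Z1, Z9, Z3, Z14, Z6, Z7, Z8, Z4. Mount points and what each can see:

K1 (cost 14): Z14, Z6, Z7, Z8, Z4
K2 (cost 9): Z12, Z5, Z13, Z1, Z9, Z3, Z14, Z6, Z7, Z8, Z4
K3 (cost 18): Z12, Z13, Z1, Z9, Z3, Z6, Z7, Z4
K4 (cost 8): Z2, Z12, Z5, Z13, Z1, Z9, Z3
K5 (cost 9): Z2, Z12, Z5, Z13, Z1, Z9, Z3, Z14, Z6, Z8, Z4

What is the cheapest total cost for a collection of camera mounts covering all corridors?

K2, K4 cover every corridor at cost 9 + 8 = 17.
Any cover uses at least 2 camera mounts; among all covering selections none totals below 17.

17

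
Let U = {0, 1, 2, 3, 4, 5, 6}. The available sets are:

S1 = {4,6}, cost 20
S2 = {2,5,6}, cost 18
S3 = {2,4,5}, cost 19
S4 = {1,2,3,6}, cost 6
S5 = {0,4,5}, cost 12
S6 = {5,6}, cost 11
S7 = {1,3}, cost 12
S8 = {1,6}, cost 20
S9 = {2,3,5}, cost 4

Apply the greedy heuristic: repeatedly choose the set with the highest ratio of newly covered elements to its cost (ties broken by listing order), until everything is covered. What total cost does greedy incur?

Pick 1: S9 adds 3 new (2, 3, 5) at cost 4 (ratio 3/4).
Pick 2: S4 adds 2 new (1, 6) at cost 6 (ratio 2/6).
Pick 3: S5 adds 2 new (0, 4) at cost 12 (ratio 2/12).
Greedy total cost: 4 + 6 + 12 = 22. (The true optimum is 18, so greedy overshoots here.)

22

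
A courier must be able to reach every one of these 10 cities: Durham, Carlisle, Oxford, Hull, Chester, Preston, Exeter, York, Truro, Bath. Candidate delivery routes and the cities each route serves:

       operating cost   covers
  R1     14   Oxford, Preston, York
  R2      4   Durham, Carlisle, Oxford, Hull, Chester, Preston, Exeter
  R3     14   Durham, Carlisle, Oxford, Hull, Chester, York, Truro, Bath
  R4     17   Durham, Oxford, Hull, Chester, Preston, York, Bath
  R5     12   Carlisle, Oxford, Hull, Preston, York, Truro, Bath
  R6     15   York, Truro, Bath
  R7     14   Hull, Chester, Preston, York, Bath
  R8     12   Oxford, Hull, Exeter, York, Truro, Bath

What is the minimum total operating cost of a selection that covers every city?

16

R2, R5 cover every city at operating cost 4 + 12 = 16.
Any cover uses at least 2 routes; among all covering selections none totals below 16.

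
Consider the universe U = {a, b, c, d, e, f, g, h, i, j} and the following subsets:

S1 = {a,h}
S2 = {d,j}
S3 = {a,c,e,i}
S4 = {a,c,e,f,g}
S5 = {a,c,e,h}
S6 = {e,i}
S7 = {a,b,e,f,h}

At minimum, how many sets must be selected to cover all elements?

S2, S3, S4, S7 together cover {a, b, c, d, e, f, g, h, i, j} — every element.
No 3 of the 7 sets cover everything (all 35 triples fall short), so 4 is minimum.

4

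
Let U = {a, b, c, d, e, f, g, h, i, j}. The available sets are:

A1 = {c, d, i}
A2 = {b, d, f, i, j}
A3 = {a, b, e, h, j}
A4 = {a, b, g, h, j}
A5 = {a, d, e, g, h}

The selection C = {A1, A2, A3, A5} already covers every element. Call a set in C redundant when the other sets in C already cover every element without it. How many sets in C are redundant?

Drop A1: c uncovered — not redundant.
Drop A2: f uncovered — not redundant.
Drop A3: the rest still cover every element — redundant.
Drop A5: g uncovered — not redundant.
1 redundant: A3.

1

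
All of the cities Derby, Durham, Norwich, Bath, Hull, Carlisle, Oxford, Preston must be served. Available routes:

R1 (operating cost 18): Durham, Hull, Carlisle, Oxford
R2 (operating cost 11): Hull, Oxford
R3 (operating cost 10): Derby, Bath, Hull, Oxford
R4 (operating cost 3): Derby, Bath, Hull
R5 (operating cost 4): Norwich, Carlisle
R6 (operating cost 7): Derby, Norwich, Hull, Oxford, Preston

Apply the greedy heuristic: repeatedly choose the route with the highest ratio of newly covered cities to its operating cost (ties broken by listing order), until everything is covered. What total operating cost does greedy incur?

Pick 1: R4 adds 3 new (Derby, Bath, Hull) at operating cost 3 (ratio 3/3).
Pick 2: R5 adds 2 new (Norwich, Carlisle) at operating cost 4 (ratio 2/4).
Pick 3: R6 adds 2 new (Oxford, Preston) at operating cost 7 (ratio 2/7).
Pick 4: R1 adds 1 new (Durham) at operating cost 18 (ratio 1/18).
Greedy total operating cost: 3 + 4 + 7 + 18 = 32. (The true optimum is 28, so greedy overshoots here.)

32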